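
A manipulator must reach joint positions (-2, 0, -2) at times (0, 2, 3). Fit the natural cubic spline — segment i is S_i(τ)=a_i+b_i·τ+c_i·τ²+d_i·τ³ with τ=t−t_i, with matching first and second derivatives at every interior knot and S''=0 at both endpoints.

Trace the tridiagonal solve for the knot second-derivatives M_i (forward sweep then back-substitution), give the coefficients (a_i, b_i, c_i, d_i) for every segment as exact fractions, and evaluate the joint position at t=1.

Δ: Δ0=1, Δ1=-2
row 1: diag=6, rhs=-18; c'=1/6, d'=-3
back: M1=-3
M: M0=0, M1=-3, M2=0
seg 0: a=-2, c=M0/2=0, d=(M1−M0)/(6·2)=-1/4, b=Δ0−h0·(2M0+M1)/6=2
seg 1: a=0, c=M1/2=-3/2, d=(M2−M1)/(6·1)=1/2, b=Δ1−h1·(2M1+M2)/6=-1
t_q=1 → seg 0, τ=1; S=-2+2·τ+0·τ²+-1/4·τ³=-1/4

  seg 0: a=-2 b=2 c=0 d=-1/4
  seg 1: a=0 b=-1 c=-3/2 d=1/2
S(1) = -1/4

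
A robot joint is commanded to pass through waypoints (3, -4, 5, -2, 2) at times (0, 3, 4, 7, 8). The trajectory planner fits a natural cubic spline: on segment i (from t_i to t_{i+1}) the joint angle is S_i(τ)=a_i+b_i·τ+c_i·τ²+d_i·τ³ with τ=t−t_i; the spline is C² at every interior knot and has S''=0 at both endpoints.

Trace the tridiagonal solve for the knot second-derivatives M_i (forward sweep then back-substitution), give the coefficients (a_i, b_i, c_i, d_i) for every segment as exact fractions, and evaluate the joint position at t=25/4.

Δ: Δ0=-7/3, Δ1=9, Δ2=-7/3, Δ3=4
row 1: diag=8, rhs=68; c'=1/8, d'=17/2
row 2: denom=8−1·1/8=63/8; d'=(-68−1·17/2)/(63/8)=-68/7
row 3: denom=8−3·8/21=48/7; d'=(38−3·-68/7)/(48/7)=235/24
back: M3=235/24
back: M2=-68/7−8/21·235/24=-121/9
back: M1=17/2−1/8·-121/9=733/72
M: M0=0, M1=733/72, M2=-121/9, M3=235/24, M4=0
seg 0: a=3, c=M0/2=0, d=(M1−M0)/(6·3)=733/1296, b=Δ0−h0·(2M0+M1)/6=-1069/144
seg 1: a=-4, c=M1/2=733/144, d=(M2−M1)/(6·1)=-63/16, b=Δ1−h1·(2M1+M2)/6=565/72
seg 2: a=5, c=M2/2=-121/18, d=(M3−M2)/(6·3)=1673/1296, b=Δ2−h2·(2M2+M3)/6=895/144
seg 3: a=-2, c=M3/2=235/48, d=(M4−M3)/(6·1)=-235/144, b=Δ3−h3·(2M3+M4)/6=53/72
t_q=25/4 → seg 2, τ=9/4; S=5+895/144·τ+-121/18·τ²+1673/1296·τ³=-351/1024

  seg 0: a=3 b=-1069/144 c=0 d=733/1296
  seg 1: a=-4 b=565/72 c=733/144 d=-63/16
  seg 2: a=5 b=895/144 c=-121/18 d=1673/1296
  seg 3: a=-2 b=53/72 c=235/48 d=-235/144
S(25/4) = -351/1024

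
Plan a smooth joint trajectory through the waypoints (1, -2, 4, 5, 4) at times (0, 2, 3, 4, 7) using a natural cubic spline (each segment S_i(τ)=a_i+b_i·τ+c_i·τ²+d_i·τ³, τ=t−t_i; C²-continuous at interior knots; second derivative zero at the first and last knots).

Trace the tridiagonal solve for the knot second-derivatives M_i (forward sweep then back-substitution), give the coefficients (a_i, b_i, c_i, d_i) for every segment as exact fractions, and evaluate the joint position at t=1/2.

  seg 0: a=1 b=-1214/267 c=0 d=1627/2136
  seg 1: a=-2 b=2453/534 c=1627/356 d=-3379/1068
  seg 2: a=4 b=4531/1068 c=-438/89 d=1793/1068
  seg 3: a=5 b=-301/534 c=41/356 d=-41/3204
S(1/2) = -6711/5696

Δ: Δ0=-3/2, Δ1=6, Δ2=1, Δ3=-1/3
row 1: diag=6, rhs=45; c'=1/6, d'=15/2
row 2: denom=4−1·1/6=23/6; d'=(-30−1·15/2)/(23/6)=-225/23
row 3: denom=8−1·6/23=178/23; d'=(-8−1·-225/23)/(178/23)=41/178
back: M3=41/178
back: M2=-225/23−6/23·41/178=-876/89
back: M1=15/2−1/6·-876/89=1627/178
M: M0=0, M1=1627/178, M2=-876/89, M3=41/178, M4=0
seg 0: a=1, c=M0/2=0, d=(M1−M0)/(6·2)=1627/2136, b=Δ0−h0·(2M0+M1)/6=-1214/267
seg 1: a=-2, c=M1/2=1627/356, d=(M2−M1)/(6·1)=-3379/1068, b=Δ1−h1·(2M1+M2)/6=2453/534
seg 2: a=4, c=M2/2=-438/89, d=(M3−M2)/(6·1)=1793/1068, b=Δ2−h2·(2M2+M3)/6=4531/1068
seg 3: a=5, c=M3/2=41/356, d=(M4−M3)/(6·3)=-41/3204, b=Δ3−h3·(2M3+M4)/6=-301/534
t_q=1/2 → seg 0, τ=1/2; S=1+-1214/267·τ+0·τ²+1627/2136·τ³=-6711/5696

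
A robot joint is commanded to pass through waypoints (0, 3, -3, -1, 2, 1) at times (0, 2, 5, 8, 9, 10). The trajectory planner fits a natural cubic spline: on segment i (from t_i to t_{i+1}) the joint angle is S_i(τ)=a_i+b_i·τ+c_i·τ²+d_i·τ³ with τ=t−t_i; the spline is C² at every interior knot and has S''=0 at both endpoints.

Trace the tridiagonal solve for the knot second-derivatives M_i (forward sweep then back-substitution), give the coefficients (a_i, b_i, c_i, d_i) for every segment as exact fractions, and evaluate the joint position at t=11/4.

Δ: Δ0=3/2, Δ1=-2, Δ2=2/3, Δ3=3, Δ4=-1
row 1: diag=10, rhs=-21; c'=3/10, d'=-21/10
row 2: denom=12−3·3/10=111/10; d'=(16−3·-21/10)/(111/10)=223/111
row 3: denom=8−3·10/37=266/37; d'=(14−3·223/111)/(266/37)=295/266
row 4: denom=4−1·37/266=1027/266; d'=(-24−1·295/266)/(1027/266)=-6679/1027
back: M4=-6679/1027
back: M3=295/266−37/266·-6679/1027=2068/1027
back: M2=223/111−10/37·2068/1027=4513/3081
back: M1=-21/10−3/10·4513/3081=-2608/1027
M: M0=0, M1=-2608/1027, M2=4513/3081, M3=2068/1027, M4=-6679/1027, M5=0
seg 0: a=0, c=M0/2=0, d=(M1−M0)/(6·2)=-652/3081, b=Δ0−h0·(2M0+M1)/6=14459/6162
seg 1: a=3, c=M1/2=-1304/1027, d=(M2−M1)/(6·3)=949/4266, b=Δ1−h1·(2M1+M2)/6=-1189/6162
seg 2: a=-3, c=M2/2=4513/6162, d=(M3−M2)/(6·3)=1691/55458, b=Δ2−h2·(2M2+M3)/6=-5561/3081
seg 3: a=-1, c=M3/2=1034/1027, d=(M4−M3)/(6·1)=-8747/6162, b=Δ3−h3·(2M3+M4)/6=21029/6162
seg 4: a=2, c=M4/2=-6679/2054, d=(M5−M4)/(6·1)=6679/6162, b=Δ4−h4·(2M4+M5)/6=3598/3081
t_q=11/4 → seg 1, τ=3/4; S=3+-1189/6162·τ+-1304/1027·τ²+949/4266·τ³=293793/131456

  seg 0: a=0 b=14459/6162 c=0 d=-652/3081
  seg 1: a=3 b=-1189/6162 c=-1304/1027 d=949/4266
  seg 2: a=-3 b=-5561/3081 c=4513/6162 d=1691/55458
  seg 3: a=-1 b=21029/6162 c=1034/1027 d=-8747/6162
  seg 4: a=2 b=3598/3081 c=-6679/2054 d=6679/6162
S(11/4) = 293793/131456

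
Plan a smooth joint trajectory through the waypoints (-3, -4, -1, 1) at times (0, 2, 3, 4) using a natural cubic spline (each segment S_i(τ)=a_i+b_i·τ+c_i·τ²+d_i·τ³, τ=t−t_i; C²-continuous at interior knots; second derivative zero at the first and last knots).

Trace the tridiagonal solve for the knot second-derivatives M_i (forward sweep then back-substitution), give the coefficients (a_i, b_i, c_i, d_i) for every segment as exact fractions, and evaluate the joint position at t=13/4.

  seg 0: a=-3 b=-83/46 c=0 d=15/46
  seg 1: a=-4 b=97/46 c=45/23 d=-49/46
  seg 2: a=-1 b=65/23 c=-57/46 d=19/46
S(13/4) = -1073/2944

Δ: Δ0=-1/2, Δ1=3, Δ2=2
row 1: diag=6, rhs=21; c'=1/6, d'=7/2
row 2: denom=4−1·1/6=23/6; d'=(-6−1·7/2)/(23/6)=-57/23
back: M2=-57/23
back: M1=7/2−1/6·-57/23=90/23
M: M0=0, M1=90/23, M2=-57/23, M3=0
seg 0: a=-3, c=M0/2=0, d=(M1−M0)/(6·2)=15/46, b=Δ0−h0·(2M0+M1)/6=-83/46
seg 1: a=-4, c=M1/2=45/23, d=(M2−M1)/(6·1)=-49/46, b=Δ1−h1·(2M1+M2)/6=97/46
seg 2: a=-1, c=M2/2=-57/46, d=(M3−M2)/(6·1)=19/46, b=Δ2−h2·(2M2+M3)/6=65/23
t_q=13/4 → seg 2, τ=1/4; S=-1+65/23·τ+-57/46·τ²+19/46·τ³=-1073/2944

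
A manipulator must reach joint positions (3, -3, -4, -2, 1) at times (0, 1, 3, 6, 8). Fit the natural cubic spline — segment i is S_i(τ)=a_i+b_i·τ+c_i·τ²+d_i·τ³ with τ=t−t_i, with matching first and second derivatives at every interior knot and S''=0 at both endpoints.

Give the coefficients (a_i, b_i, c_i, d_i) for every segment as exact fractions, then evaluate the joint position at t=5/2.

Δ: Δ0=-6, Δ1=-1/2, Δ2=2/3, Δ3=3/2
row 1: diag=6, rhs=33; c'=1/3, d'=11/2
row 2: denom=10−2·1/3=28/3; d'=(7−2·11/2)/(28/3)=-3/7
row 3: denom=10−3·9/28=253/28; d'=(5−3·-3/7)/(253/28)=16/23
back: M3=16/23
back: M2=-3/7−9/28·16/23=-15/23
back: M1=11/2−1/3·-15/23=263/46
M: M0=0, M1=263/46, M2=-15/23, M3=16/23, M4=0
seg 0: a=3, c=M0/2=0, d=(M1−M0)/(6·1)=263/276, b=Δ0−h0·(2M0+M1)/6=-1919/276
seg 1: a=-3, c=M1/2=263/92, d=(M2−M1)/(6·2)=-293/552, b=Δ1−h1·(2M1+M2)/6=-565/138
seg 2: a=-4, c=M2/2=-15/46, d=(M3−M2)/(6·3)=31/414, b=Δ2−h2·(2M2+M3)/6=67/69
seg 3: a=-2, c=M3/2=8/23, d=(M4−M3)/(6·2)=-4/69, b=Δ3−h3·(2M3+M4)/6=143/138
t_q=5/2 → seg 1, τ=3/2; S=-3+-565/138·τ+263/92·τ²+-293/552·τ³=-6625/1472

  seg 0: a=3 b=-1919/276 c=0 d=263/276
  seg 1: a=-3 b=-565/138 c=263/92 d=-293/552
  seg 2: a=-4 b=67/69 c=-15/46 d=31/414
  seg 3: a=-2 b=143/138 c=8/23 d=-4/69
S(5/2) = -6625/1472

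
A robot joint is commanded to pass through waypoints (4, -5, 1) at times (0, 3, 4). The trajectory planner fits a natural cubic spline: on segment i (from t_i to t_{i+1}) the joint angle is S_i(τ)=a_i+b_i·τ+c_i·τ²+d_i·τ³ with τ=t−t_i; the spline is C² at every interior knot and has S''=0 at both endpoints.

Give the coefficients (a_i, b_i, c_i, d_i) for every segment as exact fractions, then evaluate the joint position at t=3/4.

  seg 0: a=4 b=-51/8 c=0 d=3/8
  seg 1: a=-5 b=15/4 c=27/8 d=-9/8
S(3/4) = -319/512

Δ: Δ0=-3, Δ1=6
row 1: diag=8, rhs=54; c'=1/8, d'=27/4
back: M1=27/4
M: M0=0, M1=27/4, M2=0
seg 0: a=4, c=M0/2=0, d=(M1−M0)/(6·3)=3/8, b=Δ0−h0·(2M0+M1)/6=-51/8
seg 1: a=-5, c=M1/2=27/8, d=(M2−M1)/(6·1)=-9/8, b=Δ1−h1·(2M1+M2)/6=15/4
t_q=3/4 → seg 0, τ=3/4; S=4+-51/8·τ+0·τ²+3/8·τ³=-319/512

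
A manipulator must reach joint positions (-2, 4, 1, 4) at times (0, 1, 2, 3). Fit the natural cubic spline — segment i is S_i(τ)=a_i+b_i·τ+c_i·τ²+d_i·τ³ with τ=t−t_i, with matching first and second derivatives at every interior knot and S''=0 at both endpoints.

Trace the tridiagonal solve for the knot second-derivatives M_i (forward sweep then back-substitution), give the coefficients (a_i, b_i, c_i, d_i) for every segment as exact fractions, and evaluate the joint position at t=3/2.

Δ: Δ0=6, Δ1=-3, Δ2=3
row 1: diag=4, rhs=-54; c'=1/4, d'=-27/2
row 2: denom=4−1·1/4=15/4; d'=(36−1·-27/2)/(15/4)=66/5
back: M2=66/5
back: M1=-27/2−1/4·66/5=-84/5
M: M0=0, M1=-84/5, M2=66/5, M3=0
seg 0: a=-2, c=M0/2=0, d=(M1−M0)/(6·1)=-14/5, b=Δ0−h0·(2M0+M1)/6=44/5
seg 1: a=4, c=M1/2=-42/5, d=(M2−M1)/(6·1)=5, b=Δ1−h1·(2M1+M2)/6=2/5
seg 2: a=1, c=M2/2=33/5, d=(M3−M2)/(6·1)=-11/5, b=Δ2−h2·(2M2+M3)/6=-7/5
t_q=3/2 → seg 1, τ=1/2; S=4+2/5·τ+-42/5·τ²+5·τ³=109/40

  seg 0: a=-2 b=44/5 c=0 d=-14/5
  seg 1: a=4 b=2/5 c=-42/5 d=5
  seg 2: a=1 b=-7/5 c=33/5 d=-11/5
S(3/2) = 109/40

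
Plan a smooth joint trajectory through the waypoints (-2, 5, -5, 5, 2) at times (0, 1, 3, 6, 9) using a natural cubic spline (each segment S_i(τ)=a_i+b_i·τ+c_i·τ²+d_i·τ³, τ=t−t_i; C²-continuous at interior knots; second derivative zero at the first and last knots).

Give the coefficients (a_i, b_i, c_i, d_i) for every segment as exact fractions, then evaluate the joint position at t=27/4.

  seg 0: a=-2 b=2942/309 c=0 d=-779/309
  seg 1: a=5 b=605/309 c=-779/103 d=631/309
  seg 2: a=-5 b=-1171/309 c=483/103 d=-2146/2781
  seg 3: a=5 b=1085/309 c=-697/309 d=697/2781
S(27/4) = 42653/6592

Δ: Δ0=7, Δ1=-5, Δ2=10/3, Δ3=-1
row 1: diag=6, rhs=-72; c'=1/3, d'=-12
row 2: denom=10−2·1/3=28/3; d'=(50−2·-12)/(28/3)=111/14
row 3: denom=12−3·9/28=309/28; d'=(-26−3·111/14)/(309/28)=-1394/309
back: M3=-1394/309
back: M2=111/14−9/28·-1394/309=966/103
back: M1=-12−1/3·966/103=-1558/103
M: M0=0, M1=-1558/103, M2=966/103, M3=-1394/309, M4=0
seg 0: a=-2, c=M0/2=0, d=(M1−M0)/(6·1)=-779/309, b=Δ0−h0·(2M0+M1)/6=2942/309
seg 1: a=5, c=M1/2=-779/103, d=(M2−M1)/(6·2)=631/309, b=Δ1−h1·(2M1+M2)/6=605/309
seg 2: a=-5, c=M2/2=483/103, d=(M3−M2)/(6·3)=-2146/2781, b=Δ2−h2·(2M2+M3)/6=-1171/309
seg 3: a=5, c=M3/2=-697/309, d=(M4−M3)/(6·3)=697/2781, b=Δ3−h3·(2M3+M4)/6=1085/309
t_q=27/4 → seg 3, τ=3/4; S=5+1085/309·τ+-697/309·τ²+697/2781·τ³=42653/6592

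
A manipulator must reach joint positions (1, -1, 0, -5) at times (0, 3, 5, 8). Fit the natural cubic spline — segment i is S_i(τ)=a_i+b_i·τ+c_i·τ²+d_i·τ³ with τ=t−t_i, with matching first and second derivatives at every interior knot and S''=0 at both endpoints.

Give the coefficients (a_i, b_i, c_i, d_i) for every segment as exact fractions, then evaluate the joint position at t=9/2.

  seg 0: a=1 b=-7/6 c=0 d=1/18
  seg 1: a=-1 b=1/3 c=1/2 d=-5/24
  seg 2: a=0 b=-1/6 c=-3/4 d=1/12
S(9/2) = -5/64

Δ: Δ0=-2/3, Δ1=1/2, Δ2=-5/3
row 1: diag=10, rhs=7; c'=1/5, d'=7/10
row 2: denom=10−2·1/5=48/5; d'=(-13−2·7/10)/(48/5)=-3/2
back: M2=-3/2
back: M1=7/10−1/5·-3/2=1
M: M0=0, M1=1, M2=-3/2, M3=0
seg 0: a=1, c=M0/2=0, d=(M1−M0)/(6·3)=1/18, b=Δ0−h0·(2M0+M1)/6=-7/6
seg 1: a=-1, c=M1/2=1/2, d=(M2−M1)/(6·2)=-5/24, b=Δ1−h1·(2M1+M2)/6=1/3
seg 2: a=0, c=M2/2=-3/4, d=(M3−M2)/(6·3)=1/12, b=Δ2−h2·(2M2+M3)/6=-1/6
t_q=9/2 → seg 1, τ=3/2; S=-1+1/3·τ+1/2·τ²+-5/24·τ³=-5/64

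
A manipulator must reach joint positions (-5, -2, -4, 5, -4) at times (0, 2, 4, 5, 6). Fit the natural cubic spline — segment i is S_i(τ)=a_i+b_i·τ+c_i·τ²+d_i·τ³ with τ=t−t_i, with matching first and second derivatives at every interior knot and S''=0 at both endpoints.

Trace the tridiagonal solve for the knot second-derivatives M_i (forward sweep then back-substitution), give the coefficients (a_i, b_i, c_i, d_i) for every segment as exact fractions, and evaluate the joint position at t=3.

  seg 0: a=-5 b=599/168 c=0 d=-347/672
  seg 1: a=-2 b=-221/84 c=-347/112 d=1315/672
  seg 2: a=-4 b=203/24 c=121/14 d=-1361/168
  seg 3: a=5 b=121/84 c=-877/56 d=877/168
S(3) = -1293/224

Δ: Δ0=3/2, Δ1=-1, Δ2=9, Δ3=-9
row 1: diag=8, rhs=-15; c'=1/4, d'=-15/8
row 2: denom=6−2·1/4=11/2; d'=(60−2·-15/8)/(11/2)=255/22
row 3: denom=4−1·2/11=42/11; d'=(-108−1·255/22)/(42/11)=-877/28
back: M3=-877/28
back: M2=255/22−2/11·-877/28=121/7
back: M1=-15/8−1/4·121/7=-347/56
M: M0=0, M1=-347/56, M2=121/7, M3=-877/28, M4=0
seg 0: a=-5, c=M0/2=0, d=(M1−M0)/(6·2)=-347/672, b=Δ0−h0·(2M0+M1)/6=599/168
seg 1: a=-2, c=M1/2=-347/112, d=(M2−M1)/(6·2)=1315/672, b=Δ1−h1·(2M1+M2)/6=-221/84
seg 2: a=-4, c=M2/2=121/14, d=(M3−M2)/(6·1)=-1361/168, b=Δ2−h2·(2M2+M3)/6=203/24
seg 3: a=5, c=M3/2=-877/56, d=(M4−M3)/(6·1)=877/168, b=Δ3−h3·(2M3+M4)/6=121/84
t_q=3 → seg 1, τ=1; S=-2+-221/84·τ+-347/112·τ²+1315/672·τ³=-1293/224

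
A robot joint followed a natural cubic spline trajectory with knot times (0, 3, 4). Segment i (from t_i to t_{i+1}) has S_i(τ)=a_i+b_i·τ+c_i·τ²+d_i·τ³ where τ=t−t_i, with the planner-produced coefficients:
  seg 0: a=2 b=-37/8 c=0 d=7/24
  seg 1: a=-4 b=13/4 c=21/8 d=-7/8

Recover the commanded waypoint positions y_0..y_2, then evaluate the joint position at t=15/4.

y_0=2 y_1=-4 y_2=1
S(15/4) = -233/512

y_0 = S_0(0) = a_0 = 2
y_1 = S_1(0) = a_1 = -4
y_2 = S_1(1) = 1
t_q=15/4 is in segment 1 (τ=3/4); S_1(τ)=-233/512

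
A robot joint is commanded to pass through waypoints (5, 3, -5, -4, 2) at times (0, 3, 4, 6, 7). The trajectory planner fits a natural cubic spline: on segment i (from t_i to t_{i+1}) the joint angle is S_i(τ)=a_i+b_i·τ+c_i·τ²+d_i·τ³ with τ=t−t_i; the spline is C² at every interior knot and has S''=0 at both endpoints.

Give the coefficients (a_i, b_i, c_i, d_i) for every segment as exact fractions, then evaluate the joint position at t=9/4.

  seg 0: a=5 b=986/375 c=0 d=-412/1125
  seg 1: a=3 b=-2722/375 c=-412/125 d=958/375
  seg 2: a=-5 b=-464/75 c=546/125 d=-1537/3000
  seg 3: a=-4 b=3853/750 c=647/500 d=-647/1500
S(9/4) = 13489/2000

Δ: Δ0=-2/3, Δ1=-8, Δ2=1/2, Δ3=6
row 1: diag=8, rhs=-44; c'=1/8, d'=-11/2
row 2: denom=6−1·1/8=47/8; d'=(51−1·-11/2)/(47/8)=452/47
row 3: denom=6−2·16/47=250/47; d'=(33−2·452/47)/(250/47)=647/250
back: M3=647/250
back: M2=452/47−16/47·647/250=1092/125
back: M1=-11/2−1/8·1092/125=-824/125
M: M0=0, M1=-824/125, M2=1092/125, M3=647/250, M4=0
seg 0: a=5, c=M0/2=0, d=(M1−M0)/(6·3)=-412/1125, b=Δ0−h0·(2M0+M1)/6=986/375
seg 1: a=3, c=M1/2=-412/125, d=(M2−M1)/(6·1)=958/375, b=Δ1−h1·(2M1+M2)/6=-2722/375
seg 2: a=-5, c=M2/2=546/125, d=(M3−M2)/(6·2)=-1537/3000, b=Δ2−h2·(2M2+M3)/6=-464/75
seg 3: a=-4, c=M3/2=647/500, d=(M4−M3)/(6·1)=-647/1500, b=Δ3−h3·(2M3+M4)/6=3853/750
t_q=9/4 → seg 0, τ=9/4; S=5+986/375·τ+0·τ²+-412/1125·τ³=13489/2000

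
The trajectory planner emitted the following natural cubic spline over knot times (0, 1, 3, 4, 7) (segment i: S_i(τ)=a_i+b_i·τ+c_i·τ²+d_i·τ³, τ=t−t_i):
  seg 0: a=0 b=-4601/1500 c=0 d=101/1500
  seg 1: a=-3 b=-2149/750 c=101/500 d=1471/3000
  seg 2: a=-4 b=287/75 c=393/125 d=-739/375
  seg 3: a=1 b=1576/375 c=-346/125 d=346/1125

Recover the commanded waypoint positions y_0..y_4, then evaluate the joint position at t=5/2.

y_0 = S_0(0) = a_0 = 0
y_1 = S_1(0) = a_1 = -3
y_2 = S_2(0) = a_2 = -4
y_3 = S_3(0) = a_3 = 1
y_4 = S_3(3) = -3
t_q=5/2 is in segment 1 (τ=3/2); S_1(τ)=-41509/8000

y_0=0 y_1=-3 y_2=-4 y_3=1 y_4=-3
S(5/2) = -41509/8000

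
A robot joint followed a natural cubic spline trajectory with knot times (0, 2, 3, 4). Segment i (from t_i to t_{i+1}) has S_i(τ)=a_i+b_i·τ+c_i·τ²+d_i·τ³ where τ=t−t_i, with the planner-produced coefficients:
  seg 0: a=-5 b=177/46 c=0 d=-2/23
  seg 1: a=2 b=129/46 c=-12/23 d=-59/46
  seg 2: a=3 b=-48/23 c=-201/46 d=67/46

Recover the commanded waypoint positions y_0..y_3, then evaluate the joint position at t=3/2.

y_0 = S_0(0) = a_0 = -5
y_1 = S_1(0) = a_1 = 2
y_2 = S_2(0) = a_2 = 3
y_3 = S_2(1) = -2
t_q=3/2 is in segment 0 (τ=3/2); S_0(τ)=11/23

y_0=-5 y_1=2 y_2=3 y_3=-2
S(3/2) = 11/23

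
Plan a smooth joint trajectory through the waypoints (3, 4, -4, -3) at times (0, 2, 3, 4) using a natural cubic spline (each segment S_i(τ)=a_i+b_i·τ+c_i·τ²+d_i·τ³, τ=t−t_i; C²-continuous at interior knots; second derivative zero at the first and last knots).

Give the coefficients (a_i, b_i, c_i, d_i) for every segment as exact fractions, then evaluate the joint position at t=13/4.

Δ: Δ0=1/2, Δ1=-8, Δ2=1
row 1: diag=6, rhs=-51; c'=1/6, d'=-17/2
row 2: denom=4−1·1/6=23/6; d'=(54−1·-17/2)/(23/6)=375/23
back: M2=375/23
back: M1=-17/2−1/6·375/23=-258/23
M: M0=0, M1=-258/23, M2=375/23, M3=0
seg 0: a=3, c=M0/2=0, d=(M1−M0)/(6·2)=-43/46, b=Δ0−h0·(2M0+M1)/6=195/46
seg 1: a=4, c=M1/2=-129/23, d=(M2−M1)/(6·1)=211/46, b=Δ1−h1·(2M1+M2)/6=-321/46
seg 2: a=-4, c=M2/2=375/46, d=(M3−M2)/(6·1)=-125/46, b=Δ2−h2·(2M2+M3)/6=-102/23
t_q=13/4 → seg 2, τ=1/4; S=-4+-102/23·τ+375/46·τ²+-125/46·τ³=-13665/2944

  seg 0: a=3 b=195/46 c=0 d=-43/46
  seg 1: a=4 b=-321/46 c=-129/23 d=211/46
  seg 2: a=-4 b=-102/23 c=375/46 d=-125/46
S(13/4) = -13665/2944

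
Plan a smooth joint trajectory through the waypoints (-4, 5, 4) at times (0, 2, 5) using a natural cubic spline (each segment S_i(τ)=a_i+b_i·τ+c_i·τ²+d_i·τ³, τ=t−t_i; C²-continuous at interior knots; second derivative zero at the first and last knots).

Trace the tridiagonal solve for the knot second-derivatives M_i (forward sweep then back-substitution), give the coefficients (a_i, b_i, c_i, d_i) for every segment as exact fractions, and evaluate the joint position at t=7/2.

  seg 0: a=-4 b=82/15 c=0 d=-29/120
  seg 1: a=5 b=77/30 c=-29/20 d=29/180
S(7/2) = 981/160

Δ: Δ0=9/2, Δ1=-1/3
row 1: diag=10, rhs=-29; c'=3/10, d'=-29/10
back: M1=-29/10
M: M0=0, M1=-29/10, M2=0
seg 0: a=-4, c=M0/2=0, d=(M1−M0)/(6·2)=-29/120, b=Δ0−h0·(2M0+M1)/6=82/15
seg 1: a=5, c=M1/2=-29/20, d=(M2−M1)/(6·3)=29/180, b=Δ1−h1·(2M1+M2)/6=77/30
t_q=7/2 → seg 1, τ=3/2; S=5+77/30·τ+-29/20·τ²+29/180·τ³=981/160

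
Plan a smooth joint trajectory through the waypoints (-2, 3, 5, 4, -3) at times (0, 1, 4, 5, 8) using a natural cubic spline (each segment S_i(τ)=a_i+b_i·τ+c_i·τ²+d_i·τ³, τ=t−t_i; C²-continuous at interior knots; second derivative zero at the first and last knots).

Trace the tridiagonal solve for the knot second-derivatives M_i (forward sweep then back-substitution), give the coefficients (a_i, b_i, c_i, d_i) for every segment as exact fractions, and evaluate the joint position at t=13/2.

Δ: Δ0=5, Δ1=2/3, Δ2=-1, Δ3=-7/3
row 1: diag=8, rhs=-26; c'=3/8, d'=-13/4
row 2: denom=8−3·3/8=55/8; d'=(-10−3·-13/4)/(55/8)=-2/55
row 3: denom=8−1·8/55=432/55; d'=(-8−1·-2/55)/(432/55)=-73/72
back: M3=-73/72
back: M2=-2/55−8/55·-73/72=1/9
back: M1=-13/4−3/8·1/9=-79/24
M: M0=0, M1=-79/24, M2=1/9, M3=-73/72, M4=0
seg 0: a=-2, c=M0/2=0, d=(M1−M0)/(6·1)=-79/144, b=Δ0−h0·(2M0+M1)/6=799/144
seg 1: a=3, c=M1/2=-79/48, d=(M2−M1)/(6·3)=245/1296, b=Δ1−h1·(2M1+M2)/6=281/72
seg 2: a=5, c=M2/2=1/18, d=(M3−M2)/(6·1)=-3/16, b=Δ2−h2·(2M2+M3)/6=-125/144
seg 3: a=4, c=M3/2=-73/144, d=(M4−M3)/(6·3)=73/1296, b=Δ3−h3·(2M3+M4)/6=-95/72
t_q=13/2 → seg 3, τ=3/2; S=4+-95/72·τ+-73/144·τ²+73/1296·τ³=137/128

  seg 0: a=-2 b=799/144 c=0 d=-79/144
  seg 1: a=3 b=281/72 c=-79/48 d=245/1296
  seg 2: a=5 b=-125/144 c=1/18 d=-3/16
  seg 3: a=4 b=-95/72 c=-73/144 d=73/1296
S(13/2) = 137/128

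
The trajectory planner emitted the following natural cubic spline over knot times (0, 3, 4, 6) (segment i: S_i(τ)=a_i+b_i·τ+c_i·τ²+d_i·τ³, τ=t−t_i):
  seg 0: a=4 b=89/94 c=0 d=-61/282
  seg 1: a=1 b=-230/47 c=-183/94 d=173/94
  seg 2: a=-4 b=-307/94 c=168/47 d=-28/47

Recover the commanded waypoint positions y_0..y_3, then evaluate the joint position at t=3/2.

y_0=4 y_1=1 y_2=-4 y_3=-1
S(3/2) = 3527/752

y_0 = S_0(0) = a_0 = 4
y_1 = S_1(0) = a_1 = 1
y_2 = S_2(0) = a_2 = -4
y_3 = S_2(2) = -1
t_q=3/2 is in segment 0 (τ=3/2); S_0(τ)=3527/752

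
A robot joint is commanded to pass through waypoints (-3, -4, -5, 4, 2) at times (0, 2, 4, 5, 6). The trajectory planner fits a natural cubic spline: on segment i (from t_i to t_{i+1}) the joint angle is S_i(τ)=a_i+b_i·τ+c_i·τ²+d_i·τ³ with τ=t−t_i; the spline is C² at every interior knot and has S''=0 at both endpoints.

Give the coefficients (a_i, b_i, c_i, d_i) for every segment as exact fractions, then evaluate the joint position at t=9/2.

Δ: Δ0=-1/2, Δ1=-1/2, Δ2=9, Δ3=-2
row 1: diag=8, rhs=0; c'=1/4, d'=0
row 2: denom=6−2·1/4=11/2; d'=(57−2·0)/(11/2)=114/11
row 3: denom=4−1·2/11=42/11; d'=(-66−1·114/11)/(42/11)=-20
back: M3=-20
back: M2=114/11−2/11·-20=14
back: M1=0−1/4·14=-7/2
M: M0=0, M1=-7/2, M2=14, M3=-20, M4=0
seg 0: a=-3, c=M0/2=0, d=(M1−M0)/(6·2)=-7/24, b=Δ0−h0·(2M0+M1)/6=2/3
seg 1: a=-4, c=M1/2=-7/4, d=(M2−M1)/(6·2)=35/24, b=Δ1−h1·(2M1+M2)/6=-17/6
seg 2: a=-5, c=M2/2=7, d=(M3−M2)/(6·1)=-17/3, b=Δ2−h2·(2M2+M3)/6=23/3
seg 3: a=4, c=M3/2=-10, d=(M4−M3)/(6·1)=10/3, b=Δ3−h3·(2M3+M4)/6=14/3
t_q=9/2 → seg 2, τ=1/2; S=-5+23/3·τ+7·τ²+-17/3·τ³=-1/8

  seg 0: a=-3 b=2/3 c=0 d=-7/24
  seg 1: a=-4 b=-17/6 c=-7/4 d=35/24
  seg 2: a=-5 b=23/3 c=7 d=-17/3
  seg 3: a=4 b=14/3 c=-10 d=10/3
S(9/2) = -1/8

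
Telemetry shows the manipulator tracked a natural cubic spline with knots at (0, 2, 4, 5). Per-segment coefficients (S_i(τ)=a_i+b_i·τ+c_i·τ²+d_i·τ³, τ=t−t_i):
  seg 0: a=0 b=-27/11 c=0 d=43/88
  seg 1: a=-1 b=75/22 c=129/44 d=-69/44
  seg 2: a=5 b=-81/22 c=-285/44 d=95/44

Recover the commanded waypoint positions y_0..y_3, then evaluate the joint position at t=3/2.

y_0=0 y_1=-1 y_2=5 y_3=-3
S(3/2) = -1431/704

y_0 = S_0(0) = a_0 = 0
y_1 = S_1(0) = a_1 = -1
y_2 = S_2(0) = a_2 = 5
y_3 = S_2(1) = -3
t_q=3/2 is in segment 0 (τ=3/2); S_0(τ)=-1431/704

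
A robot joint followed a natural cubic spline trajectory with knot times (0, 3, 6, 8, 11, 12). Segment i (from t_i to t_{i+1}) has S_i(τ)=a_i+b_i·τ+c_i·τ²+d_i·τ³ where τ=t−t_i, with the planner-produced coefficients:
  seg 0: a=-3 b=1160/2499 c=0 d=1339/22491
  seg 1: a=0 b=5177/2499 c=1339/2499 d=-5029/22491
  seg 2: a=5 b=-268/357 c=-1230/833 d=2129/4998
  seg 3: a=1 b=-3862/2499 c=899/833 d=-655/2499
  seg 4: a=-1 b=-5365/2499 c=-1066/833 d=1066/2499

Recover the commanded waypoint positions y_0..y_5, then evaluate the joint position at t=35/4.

y_0 = S_0(0) = a_0 = -3
y_1 = S_1(0) = a_1 = 0
y_2 = S_2(0) = a_2 = 5
y_3 = S_3(0) = a_3 = 1
y_4 = S_4(0) = a_4 = -1
y_5 = S_4(1) = -4
t_q=35/4 is in segment 3 (τ=3/4); S_3(τ)=17989/53312

y_0=-3 y_1=0 y_2=5 y_3=1 y_4=-1 y_5=-4
S(35/4) = 17989/53312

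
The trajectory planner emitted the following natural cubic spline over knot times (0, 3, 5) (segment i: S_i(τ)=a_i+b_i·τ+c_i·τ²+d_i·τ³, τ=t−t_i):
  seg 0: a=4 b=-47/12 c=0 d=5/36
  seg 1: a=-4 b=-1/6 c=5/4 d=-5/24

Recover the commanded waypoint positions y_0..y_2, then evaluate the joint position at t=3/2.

y_0 = S_0(0) = a_0 = 4
y_1 = S_1(0) = a_1 = -4
y_2 = S_1(2) = -1
t_q=3/2 is in segment 0 (τ=3/2); S_0(τ)=-45/32

y_0=4 y_1=-4 y_2=-1
S(3/2) = -45/32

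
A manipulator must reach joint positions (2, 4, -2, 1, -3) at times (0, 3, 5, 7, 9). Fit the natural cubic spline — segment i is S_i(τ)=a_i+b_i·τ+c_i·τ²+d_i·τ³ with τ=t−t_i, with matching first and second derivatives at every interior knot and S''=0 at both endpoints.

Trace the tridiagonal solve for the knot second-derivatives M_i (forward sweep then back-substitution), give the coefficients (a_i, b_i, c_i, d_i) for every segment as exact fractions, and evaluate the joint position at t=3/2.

  seg 0: a=2 b=1945/852 c=0 d=-51/284
  seg 1: a=4 b=-1093/426 c=-459/284 d=149/213
  seg 2: a=-2 b=-271/426 c=733/284 d=-1289/1704
  seg 3: a=1 b=130/213 c=-139/71 d=139/426
S(3/2) = 10947/2272

Δ: Δ0=2/3, Δ1=-3, Δ2=3/2, Δ3=-2
row 1: diag=10, rhs=-22; c'=1/5, d'=-11/5
row 2: denom=8−2·1/5=38/5; d'=(27−2·-11/5)/(38/5)=157/38
row 3: denom=8−2·5/19=142/19; d'=(-21−2·157/38)/(142/19)=-278/71
back: M3=-278/71
back: M2=157/38−5/19·-278/71=733/142
back: M1=-11/5−1/5·733/142=-459/142
M: M0=0, M1=-459/142, M2=733/142, M3=-278/71, M4=0
seg 0: a=2, c=M0/2=0, d=(M1−M0)/(6·3)=-51/284, b=Δ0−h0·(2M0+M1)/6=1945/852
seg 1: a=4, c=M1/2=-459/284, d=(M2−M1)/(6·2)=149/213, b=Δ1−h1·(2M1+M2)/6=-1093/426
seg 2: a=-2, c=M2/2=733/284, d=(M3−M2)/(6·2)=-1289/1704, b=Δ2−h2·(2M2+M3)/6=-271/426
seg 3: a=1, c=M3/2=-139/71, d=(M4−M3)/(6·2)=139/426, b=Δ3−h3·(2M3+M4)/6=130/213
t_q=3/2 → seg 0, τ=3/2; S=2+1945/852·τ+0·τ²+-51/284·τ³=10947/2272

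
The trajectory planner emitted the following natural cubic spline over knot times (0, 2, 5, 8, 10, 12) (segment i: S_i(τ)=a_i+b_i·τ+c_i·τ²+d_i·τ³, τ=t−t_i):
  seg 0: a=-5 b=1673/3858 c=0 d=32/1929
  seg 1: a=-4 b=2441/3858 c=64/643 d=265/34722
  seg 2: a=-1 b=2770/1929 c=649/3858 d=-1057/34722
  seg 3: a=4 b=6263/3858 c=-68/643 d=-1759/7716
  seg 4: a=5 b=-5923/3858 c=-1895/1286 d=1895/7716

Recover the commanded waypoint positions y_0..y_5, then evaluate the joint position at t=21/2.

y_0 = S_0(0) = a_0 = -5
y_1 = S_1(0) = a_1 = -4
y_2 = S_2(0) = a_2 = -1
y_3 = S_3(0) = a_3 = 4
y_4 = S_4(0) = a_4 = 5
y_5 = S_4(2) = -2
t_q=21/2 is in segment 4 (τ=1/2); S_4(τ)=80137/20576

y_0=-5 y_1=-4 y_2=-1 y_3=4 y_4=5 y_5=-2
S(21/2) = 80137/20576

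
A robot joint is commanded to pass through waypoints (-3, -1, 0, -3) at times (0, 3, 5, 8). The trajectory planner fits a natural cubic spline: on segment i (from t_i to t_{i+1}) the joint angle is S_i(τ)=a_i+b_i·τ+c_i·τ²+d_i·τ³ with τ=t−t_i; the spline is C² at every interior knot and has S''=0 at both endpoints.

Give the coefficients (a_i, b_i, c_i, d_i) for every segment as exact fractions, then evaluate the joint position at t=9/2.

  seg 0: a=-3 b=5/8 c=0 d=1/216
  seg 1: a=-1 b=3/4 c=1/24 d=-1/12
  seg 2: a=0 b=-1/12 c=-11/24 d=11/216
S(9/2) = -1/16

Δ: Δ0=2/3, Δ1=1/2, Δ2=-1
row 1: diag=10, rhs=-1; c'=1/5, d'=-1/10
row 2: denom=10−2·1/5=48/5; d'=(-9−2·-1/10)/(48/5)=-11/12
back: M2=-11/12
back: M1=-1/10−1/5·-11/12=1/12
M: M0=0, M1=1/12, M2=-11/12, M3=0
seg 0: a=-3, c=M0/2=0, d=(M1−M0)/(6·3)=1/216, b=Δ0−h0·(2M0+M1)/6=5/8
seg 1: a=-1, c=M1/2=1/24, d=(M2−M1)/(6·2)=-1/12, b=Δ1−h1·(2M1+M2)/6=3/4
seg 2: a=0, c=M2/2=-11/24, d=(M3−M2)/(6·3)=11/216, b=Δ2−h2·(2M2+M3)/6=-1/12
t_q=9/2 → seg 1, τ=3/2; S=-1+3/4·τ+1/24·τ²+-1/12·τ³=-1/16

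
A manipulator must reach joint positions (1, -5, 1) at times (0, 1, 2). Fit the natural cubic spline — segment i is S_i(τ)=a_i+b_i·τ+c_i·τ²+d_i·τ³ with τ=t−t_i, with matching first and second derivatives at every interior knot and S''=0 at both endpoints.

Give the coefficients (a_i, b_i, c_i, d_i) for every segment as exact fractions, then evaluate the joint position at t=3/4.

Δ: Δ0=-6, Δ1=6
row 1: diag=4, rhs=72; c'=1/4, d'=18
back: M1=18
M: M0=0, M1=18, M2=0
seg 0: a=1, c=M0/2=0, d=(M1−M0)/(6·1)=3, b=Δ0−h0·(2M0+M1)/6=-9
seg 1: a=-5, c=M1/2=9, d=(M2−M1)/(6·1)=-3, b=Δ1−h1·(2M1+M2)/6=0
t_q=3/4 → seg 0, τ=3/4; S=1+-9·τ+0·τ²+3·τ³=-287/64

  seg 0: a=1 b=-9 c=0 d=3
  seg 1: a=-5 b=0 c=9 d=-3
S(3/4) = -287/64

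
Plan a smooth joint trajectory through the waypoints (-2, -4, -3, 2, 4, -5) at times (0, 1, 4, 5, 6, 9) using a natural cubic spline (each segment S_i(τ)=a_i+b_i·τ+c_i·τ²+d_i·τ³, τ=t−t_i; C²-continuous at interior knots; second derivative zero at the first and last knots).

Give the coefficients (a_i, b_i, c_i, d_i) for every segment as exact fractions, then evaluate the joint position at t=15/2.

Δ: Δ0=-2, Δ1=1/3, Δ2=5, Δ3=2, Δ4=-3
row 1: diag=8, rhs=14; c'=3/8, d'=7/4
row 2: denom=8−3·3/8=55/8; d'=(28−3·7/4)/(55/8)=182/55
row 3: denom=4−1·8/55=212/55; d'=(-18−1·182/55)/(212/55)=-293/53
row 4: denom=8−1·55/212=1641/212; d'=(-30−1·-293/53)/(1641/212)=-5188/1641
back: M4=-5188/1641
back: M3=-293/53−55/212·-5188/1641=-7726/1641
back: M2=182/55−8/55·-7726/1641=6554/1641
back: M1=7/4−3/8·6554/1641=138/547
M: M0=0, M1=138/547, M2=6554/1641, M3=-7726/1641, M4=-5188/1641, M5=0
seg 0: a=-2, c=M0/2=0, d=(M1−M0)/(6·1)=23/547, b=Δ0−h0·(2M0+M1)/6=-1117/547
seg 1: a=-4, c=M1/2=69/547, d=(M2−M1)/(6·3)=3070/14769, b=Δ1−h1·(2M1+M2)/6=-1048/547
seg 2: a=-3, c=M2/2=3277/1641, d=(M3−M2)/(6·1)=-2380/1641, b=Δ2−h2·(2M2+M3)/6=2436/547
seg 3: a=2, c=M3/2=-3863/1641, d=(M4−M3)/(6·1)=141/547, b=Δ3−h3·(2M3+M4)/6=6722/1641
seg 4: a=4, c=M4/2=-2594/1641, d=(M5−M4)/(6·3)=2594/14769, b=Δ4−h4·(2M4+M5)/6=265/1641
t_q=15/2 → seg 4, τ=3/2; S=4+265/1641·τ+-2594/1641·τ²+2594/14769·τ³=2797/2188

  seg 0: a=-2 b=-1117/547 c=0 d=23/547
  seg 1: a=-4 b=-1048/547 c=69/547 d=3070/14769
  seg 2: a=-3 b=2436/547 c=3277/1641 d=-2380/1641
  seg 3: a=2 b=6722/1641 c=-3863/1641 d=141/547
  seg 4: a=4 b=265/1641 c=-2594/1641 d=2594/14769
S(15/2) = 2797/2188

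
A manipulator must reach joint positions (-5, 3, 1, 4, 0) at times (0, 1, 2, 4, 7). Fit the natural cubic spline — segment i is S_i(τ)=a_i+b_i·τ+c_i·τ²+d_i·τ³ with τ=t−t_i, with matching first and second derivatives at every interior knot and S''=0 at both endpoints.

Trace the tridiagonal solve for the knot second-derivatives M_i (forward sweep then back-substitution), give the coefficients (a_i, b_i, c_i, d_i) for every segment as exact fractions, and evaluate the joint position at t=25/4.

  seg 0: a=-5 b=3469/321 c=0 d=-901/321
  seg 1: a=3 b=766/321 c=-901/107 d=1295/321
  seg 2: a=1 b=-755/321 c=394/107 d=-2255/2568
  seg 3: a=4 b=1181/642 c=-679/428 d=679/3852
S(25/4) = 57947/27392

Δ: Δ0=8, Δ1=-2, Δ2=3/2, Δ3=-4/3
row 1: diag=4, rhs=-60; c'=1/4, d'=-15
row 2: denom=6−1·1/4=23/4; d'=(21−1·-15)/(23/4)=144/23
row 3: denom=10−2·8/23=214/23; d'=(-17−2·144/23)/(214/23)=-679/214
back: M3=-679/214
back: M2=144/23−8/23·-679/214=788/107
back: M1=-15−1/4·788/107=-1802/107
M: M0=0, M1=-1802/107, M2=788/107, M3=-679/214, M4=0
seg 0: a=-5, c=M0/2=0, d=(M1−M0)/(6·1)=-901/321, b=Δ0−h0·(2M0+M1)/6=3469/321
seg 1: a=3, c=M1/2=-901/107, d=(M2−M1)/(6·1)=1295/321, b=Δ1−h1·(2M1+M2)/6=766/321
seg 2: a=1, c=M2/2=394/107, d=(M3−M2)/(6·2)=-2255/2568, b=Δ2−h2·(2M2+M3)/6=-755/321
seg 3: a=4, c=M3/2=-679/428, d=(M4−M3)/(6·3)=679/3852, b=Δ3−h3·(2M3+M4)/6=1181/642
t_q=25/4 → seg 3, τ=9/4; S=4+1181/642·τ+-679/428·τ²+679/3852·τ³=57947/27392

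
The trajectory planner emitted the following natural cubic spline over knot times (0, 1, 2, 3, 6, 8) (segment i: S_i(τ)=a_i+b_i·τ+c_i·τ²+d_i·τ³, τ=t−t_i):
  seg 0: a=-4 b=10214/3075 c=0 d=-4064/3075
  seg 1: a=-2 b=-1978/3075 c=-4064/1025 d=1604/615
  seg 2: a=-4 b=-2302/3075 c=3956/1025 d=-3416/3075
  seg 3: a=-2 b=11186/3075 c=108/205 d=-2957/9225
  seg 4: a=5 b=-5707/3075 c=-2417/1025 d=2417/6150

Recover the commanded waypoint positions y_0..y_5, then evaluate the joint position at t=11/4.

y_0 = S_0(0) = a_0 = -4
y_1 = S_1(0) = a_1 = -2
y_2 = S_2(0) = a_2 = -4
y_3 = S_3(0) = a_3 = -2
y_4 = S_4(0) = a_4 = 5
y_5 = S_4(2) = -5
t_q=11/4 is in segment 2 (τ=3/4); S_2(τ)=-4689/1640

y_0=-4 y_1=-2 y_2=-4 y_3=-2 y_4=5 y_5=-5
S(11/4) = -4689/1640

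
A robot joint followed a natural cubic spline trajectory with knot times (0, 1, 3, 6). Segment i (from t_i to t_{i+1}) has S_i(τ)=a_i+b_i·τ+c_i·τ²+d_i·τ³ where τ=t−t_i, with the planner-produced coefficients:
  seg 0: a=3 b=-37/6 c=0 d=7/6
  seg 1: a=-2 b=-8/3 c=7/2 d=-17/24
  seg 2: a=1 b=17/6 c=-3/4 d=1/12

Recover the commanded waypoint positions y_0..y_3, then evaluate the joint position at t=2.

y_0=3 y_1=-2 y_2=1 y_3=5
S(2) = -15/8

y_0 = S_0(0) = a_0 = 3
y_1 = S_1(0) = a_1 = -2
y_2 = S_2(0) = a_2 = 1
y_3 = S_2(3) = 5
t_q=2 is in segment 1 (τ=1); S_1(τ)=-15/8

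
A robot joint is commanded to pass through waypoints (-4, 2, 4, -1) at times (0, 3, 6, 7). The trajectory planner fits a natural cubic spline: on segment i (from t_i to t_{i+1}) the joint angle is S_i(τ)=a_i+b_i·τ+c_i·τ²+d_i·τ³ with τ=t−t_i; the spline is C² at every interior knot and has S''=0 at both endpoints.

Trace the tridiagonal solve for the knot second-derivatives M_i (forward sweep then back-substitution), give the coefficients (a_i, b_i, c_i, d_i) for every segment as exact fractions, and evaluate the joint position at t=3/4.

  seg 0: a=-4 b=155/87 c=0 d=19/783
  seg 1: a=2 b=212/87 c=19/87 d=-211/783
  seg 2: a=4 b=-307/87 c=-64/29 d=64/87
S(3/4) = -4925/1856

Δ: Δ0=2, Δ1=2/3, Δ2=-5
row 1: diag=12, rhs=-8; c'=1/4, d'=-2/3
row 2: denom=8−3·1/4=29/4; d'=(-34−3·-2/3)/(29/4)=-128/29
back: M2=-128/29
back: M1=-2/3−1/4·-128/29=38/87
M: M0=0, M1=38/87, M2=-128/29, M3=0
seg 0: a=-4, c=M0/2=0, d=(M1−M0)/(6·3)=19/783, b=Δ0−h0·(2M0+M1)/6=155/87
seg 1: a=2, c=M1/2=19/87, d=(M2−M1)/(6·3)=-211/783, b=Δ1−h1·(2M1+M2)/6=212/87
seg 2: a=4, c=M2/2=-64/29, d=(M3−M2)/(6·1)=64/87, b=Δ2−h2·(2M2+M3)/6=-307/87
t_q=3/4 → seg 0, τ=3/4; S=-4+155/87·τ+0·τ²+19/783·τ³=-4925/1856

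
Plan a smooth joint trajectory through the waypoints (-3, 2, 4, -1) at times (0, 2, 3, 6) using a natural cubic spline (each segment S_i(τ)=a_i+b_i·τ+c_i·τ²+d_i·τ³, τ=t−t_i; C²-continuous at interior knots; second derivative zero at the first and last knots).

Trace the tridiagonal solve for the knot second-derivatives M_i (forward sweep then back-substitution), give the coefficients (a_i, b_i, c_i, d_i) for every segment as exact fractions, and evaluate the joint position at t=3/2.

  seg 0: a=-3 b=709/282 c=0 d=-1/282
  seg 1: a=2 b=697/282 c=-1/47 d=-127/282
  seg 2: a=4 b=152/141 c=-129/94 d=43/282
S(3/2) = 571/752

Δ: Δ0=5/2, Δ1=2, Δ2=-5/3
row 1: diag=6, rhs=-3; c'=1/6, d'=-1/2
row 2: denom=8−1·1/6=47/6; d'=(-22−1·-1/2)/(47/6)=-129/47
back: M2=-129/47
back: M1=-1/2−1/6·-129/47=-2/47
M: M0=0, M1=-2/47, M2=-129/47, M3=0
seg 0: a=-3, c=M0/2=0, d=(M1−M0)/(6·2)=-1/282, b=Δ0−h0·(2M0+M1)/6=709/282
seg 1: a=2, c=M1/2=-1/47, d=(M2−M1)/(6·1)=-127/282, b=Δ1−h1·(2M1+M2)/6=697/282
seg 2: a=4, c=M2/2=-129/94, d=(M3−M2)/(6·3)=43/282, b=Δ2−h2·(2M2+M3)/6=152/141
t_q=3/2 → seg 0, τ=3/2; S=-3+709/282·τ+0·τ²+-1/282·τ³=571/752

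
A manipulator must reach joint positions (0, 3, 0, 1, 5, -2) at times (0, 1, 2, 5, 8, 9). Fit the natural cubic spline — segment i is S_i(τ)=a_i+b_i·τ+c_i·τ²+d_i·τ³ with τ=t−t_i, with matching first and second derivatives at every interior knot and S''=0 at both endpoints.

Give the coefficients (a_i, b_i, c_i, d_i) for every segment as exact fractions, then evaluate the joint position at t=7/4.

Δ: Δ0=3, Δ1=-3, Δ2=1/3, Δ3=4/3, Δ4=-7
row 1: diag=4, rhs=-36; c'=1/4, d'=-9
row 2: denom=8−1·1/4=31/4; d'=(20−1·-9)/(31/4)=116/31
row 3: denom=12−3·12/31=336/31; d'=(6−3·116/31)/(336/31)=-27/56
row 4: denom=8−3·31/112=803/112; d'=(-50−3·-27/56)/(803/112)=-5438/803
back: M4=-5438/803
back: M3=-27/56−31/112·-5438/803=1118/803
back: M2=116/31−12/31·1118/803=2572/803
back: M1=-9−1/4·2572/803=-7870/803
M: M0=0, M1=-7870/803, M2=2572/803, M3=1118/803, M4=-5438/803, M5=0
seg 0: a=0, c=M0/2=0, d=(M1−M0)/(6·1)=-3935/2409, b=Δ0−h0·(2M0+M1)/6=11162/2409
seg 1: a=3, c=M1/2=-3935/803, d=(M2−M1)/(6·1)=5221/2409, b=Δ1−h1·(2M1+M2)/6=-643/2409
seg 2: a=0, c=M2/2=1286/803, d=(M3−M2)/(6·3)=-727/7227, b=Δ2−h2·(2M2+M3)/6=-8590/2409
seg 3: a=1, c=M3/2=559/803, d=(M4−M3)/(6·3)=-298/657, b=Δ3−h3·(2M3+M4)/6=8015/2409
seg 4: a=5, c=M4/2=-2719/803, d=(M5−M4)/(6·1)=2719/2409, b=Δ4−h4·(2M4+M5)/6=-11425/2409
t_q=7/4 → seg 1, τ=3/4; S=3+-643/2409·τ+-3935/803·τ²+5221/2409·τ³=49217/51392

  seg 0: a=0 b=11162/2409 c=0 d=-3935/2409
  seg 1: a=3 b=-643/2409 c=-3935/803 d=5221/2409
  seg 2: a=0 b=-8590/2409 c=1286/803 d=-727/7227
  seg 3: a=1 b=8015/2409 c=559/803 d=-298/657
  seg 4: a=5 b=-11425/2409 c=-2719/803 d=2719/2409
S(7/4) = 49217/51392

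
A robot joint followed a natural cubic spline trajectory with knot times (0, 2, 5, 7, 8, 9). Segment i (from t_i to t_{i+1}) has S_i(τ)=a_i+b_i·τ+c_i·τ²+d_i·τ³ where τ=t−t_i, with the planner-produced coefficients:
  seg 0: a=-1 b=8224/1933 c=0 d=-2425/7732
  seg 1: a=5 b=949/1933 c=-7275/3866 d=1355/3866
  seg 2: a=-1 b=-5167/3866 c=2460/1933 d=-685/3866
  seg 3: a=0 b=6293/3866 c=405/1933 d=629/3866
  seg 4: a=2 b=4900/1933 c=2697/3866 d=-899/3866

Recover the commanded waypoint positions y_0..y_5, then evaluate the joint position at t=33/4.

y_0=-1 y_1=5 y_2=-1 y_3=0 y_4=2 y_5=5
S(33/4) = 661537/247424

y_0 = S_0(0) = a_0 = -1
y_1 = S_1(0) = a_1 = 5
y_2 = S_2(0) = a_2 = -1
y_3 = S_3(0) = a_3 = 0
y_4 = S_4(0) = a_4 = 2
y_5 = S_4(1) = 5
t_q=33/4 is in segment 4 (τ=1/4); S_4(τ)=661537/247424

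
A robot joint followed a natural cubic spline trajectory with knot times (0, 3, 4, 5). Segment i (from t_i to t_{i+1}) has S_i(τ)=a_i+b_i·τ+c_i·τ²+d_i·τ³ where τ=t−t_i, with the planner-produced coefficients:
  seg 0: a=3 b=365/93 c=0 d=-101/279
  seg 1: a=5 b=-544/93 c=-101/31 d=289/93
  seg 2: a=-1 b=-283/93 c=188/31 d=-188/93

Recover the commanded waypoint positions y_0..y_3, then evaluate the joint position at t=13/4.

y_0 = S_0(0) = a_0 = 3
y_1 = S_1(0) = a_1 = 5
y_2 = S_2(0) = a_2 = -1
y_3 = S_2(1) = 0
t_q=13/4 is in segment 1 (τ=1/4); S_1(τ)=6711/1984

y_0=3 y_1=5 y_2=-1 y_3=0
S(13/4) = 6711/1984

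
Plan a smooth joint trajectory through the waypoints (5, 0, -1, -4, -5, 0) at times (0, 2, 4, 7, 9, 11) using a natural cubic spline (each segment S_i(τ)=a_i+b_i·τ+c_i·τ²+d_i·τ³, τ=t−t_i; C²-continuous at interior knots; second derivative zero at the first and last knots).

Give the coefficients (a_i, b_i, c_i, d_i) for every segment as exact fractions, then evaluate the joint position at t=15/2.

Δ: Δ0=-5/2, Δ1=-1/2, Δ2=-1, Δ3=-1/2, Δ4=5/2
row 1: diag=8, rhs=12; c'=1/4, d'=3/2
row 2: denom=10−2·1/4=19/2; d'=(-3−2·3/2)/(19/2)=-12/19
row 3: denom=10−3·6/19=172/19; d'=(3−3·-12/19)/(172/19)=93/172
row 4: denom=8−2·19/86=325/43; d'=(18−2·93/172)/(325/43)=291/130
back: M4=291/130
back: M3=93/172−19/86·291/130=3/65
back: M2=-12/19−6/19·3/65=-42/65
back: M1=3/2−1/4·-42/65=108/65
M: M0=0, M1=108/65, M2=-42/65, M3=3/65, M4=291/130, M5=0
seg 0: a=5, c=M0/2=0, d=(M1−M0)/(6·2)=9/65, b=Δ0−h0·(2M0+M1)/6=-397/130
seg 1: a=0, c=M1/2=54/65, d=(M2−M1)/(6·2)=-5/26, b=Δ1−h1·(2M1+M2)/6=-181/130
seg 2: a=-1, c=M2/2=-21/65, d=(M3−M2)/(6·3)=1/26, b=Δ2−h2·(2M2+M3)/6=-49/130
seg 3: a=-4, c=M3/2=3/130, d=(M4−M3)/(6·2)=19/104, b=Δ3−h3·(2M3+M4)/6=-83/65
seg 4: a=-5, c=M4/2=291/260, d=(M5−M4)/(6·2)=-97/520, b=Δ4−h4·(2M4+M5)/6=131/130
t_q=15/2 → seg 3, τ=1/2; S=-4+-83/65·τ+3/130·τ²+19/104·τ³=-19177/4160

  seg 0: a=5 b=-397/130 c=0 d=9/65
  seg 1: a=0 b=-181/130 c=54/65 d=-5/26
  seg 2: a=-1 b=-49/130 c=-21/65 d=1/26
  seg 3: a=-4 b=-83/65 c=3/130 d=19/104
  seg 4: a=-5 b=131/130 c=291/260 d=-97/520
S(15/2) = -19177/4160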